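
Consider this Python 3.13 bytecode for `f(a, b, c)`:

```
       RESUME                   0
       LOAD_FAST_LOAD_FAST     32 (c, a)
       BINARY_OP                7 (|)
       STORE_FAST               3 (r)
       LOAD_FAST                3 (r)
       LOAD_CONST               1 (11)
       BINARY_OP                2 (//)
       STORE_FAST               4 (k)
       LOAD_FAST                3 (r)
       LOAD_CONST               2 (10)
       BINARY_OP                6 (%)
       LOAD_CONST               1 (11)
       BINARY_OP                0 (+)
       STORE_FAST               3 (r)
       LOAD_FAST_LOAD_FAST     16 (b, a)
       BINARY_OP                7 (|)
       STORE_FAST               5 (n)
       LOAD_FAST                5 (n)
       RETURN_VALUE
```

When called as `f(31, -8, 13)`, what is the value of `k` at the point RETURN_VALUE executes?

LOAD_FAST_LOAD_FAST c,a → push 13,31. Stack: [13, 31]
BINARY_OP | → 13 | 31 = 31. Stack: [31]
STORE_FAST r → r=31. Stack: []
LOAD_FAST r → push 31. Stack: [31]
LOAD_CONST → push 11. Stack: [31, 11]
BINARY_OP // → 31 // 11 = 2. Stack: [2]
STORE_FAST k → k=2. Stack: []
LOAD_FAST r → push 31. Stack: [31]
LOAD_CONST → push 10. Stack: [31, 10]
BINARY_OP % → 31 % 10 = 1. Stack: [1]
LOAD_CONST → push 11. Stack: [1, 11]
BINARY_OP + → 1 + 11 = 12. Stack: [12]
STORE_FAST r → r=12. Stack: []
LOAD_FAST_LOAD_FAST b,a → push -8,31. Stack: [-8, 31]
BINARY_OP | → -8 | 31 = -1. Stack: [-1]
STORE_FAST n → n=-1. Stack: []
LOAD_FAST n → push -1. Stack: [-1]
RETURN_VALUE → return -1.

2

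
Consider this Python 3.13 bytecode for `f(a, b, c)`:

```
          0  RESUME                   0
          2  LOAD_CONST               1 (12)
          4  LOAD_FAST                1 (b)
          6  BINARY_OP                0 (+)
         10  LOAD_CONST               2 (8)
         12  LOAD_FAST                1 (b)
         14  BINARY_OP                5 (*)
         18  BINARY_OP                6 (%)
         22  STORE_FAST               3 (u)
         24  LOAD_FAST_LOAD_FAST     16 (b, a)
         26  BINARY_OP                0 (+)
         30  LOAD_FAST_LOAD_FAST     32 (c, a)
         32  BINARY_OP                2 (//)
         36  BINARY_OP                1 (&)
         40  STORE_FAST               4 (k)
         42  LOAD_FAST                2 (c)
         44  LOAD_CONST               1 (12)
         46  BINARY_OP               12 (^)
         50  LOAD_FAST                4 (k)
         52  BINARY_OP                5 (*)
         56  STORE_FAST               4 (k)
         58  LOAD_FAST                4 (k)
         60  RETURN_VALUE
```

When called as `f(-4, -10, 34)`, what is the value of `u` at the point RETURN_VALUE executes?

LOAD_CONST → push 12. Stack: [12]
LOAD_FAST b → push -10. Stack: [12, -10]
BINARY_OP + → 12 + -10 = 2. Stack: [2]
LOAD_CONST → push 8. Stack: [2, 8]
LOAD_FAST b → push -10. Stack: [2, 8, -10]
BINARY_OP * → 8 * -10 = -80. Stack: [2, -80]
BINARY_OP % → 2 % -80 = -78. Stack: [-78]
STORE_FAST u → u=-78. Stack: []
LOAD_FAST_LOAD_FAST b,a → push -10,-4. Stack: [-10, -4]
BINARY_OP + → -10 + -4 = -14. Stack: [-14]
LOAD_FAST_LOAD_FAST c,a → push 34,-4. Stack: [-14, 34, -4]
BINARY_OP // → 34 // -4 = -9. Stack: [-14, -9]
BINARY_OP & → -14 & -9 = -14. Stack: [-14]
STORE_FAST k → k=-14. Stack: []
LOAD_FAST c → push 34. Stack: [34]
LOAD_CONST → push 12. Stack: [34, 12]
BINARY_OP ^ → 34 ^ 12 = 46. Stack: [46]
LOAD_FAST k → push -14. Stack: [46, -14]
BINARY_OP * → 46 * -14 = -644. Stack: [-644]
STORE_FAST k → k=-644. Stack: []
LOAD_FAST k → push -644. Stack: [-644]
RETURN_VALUE → return -644.

-78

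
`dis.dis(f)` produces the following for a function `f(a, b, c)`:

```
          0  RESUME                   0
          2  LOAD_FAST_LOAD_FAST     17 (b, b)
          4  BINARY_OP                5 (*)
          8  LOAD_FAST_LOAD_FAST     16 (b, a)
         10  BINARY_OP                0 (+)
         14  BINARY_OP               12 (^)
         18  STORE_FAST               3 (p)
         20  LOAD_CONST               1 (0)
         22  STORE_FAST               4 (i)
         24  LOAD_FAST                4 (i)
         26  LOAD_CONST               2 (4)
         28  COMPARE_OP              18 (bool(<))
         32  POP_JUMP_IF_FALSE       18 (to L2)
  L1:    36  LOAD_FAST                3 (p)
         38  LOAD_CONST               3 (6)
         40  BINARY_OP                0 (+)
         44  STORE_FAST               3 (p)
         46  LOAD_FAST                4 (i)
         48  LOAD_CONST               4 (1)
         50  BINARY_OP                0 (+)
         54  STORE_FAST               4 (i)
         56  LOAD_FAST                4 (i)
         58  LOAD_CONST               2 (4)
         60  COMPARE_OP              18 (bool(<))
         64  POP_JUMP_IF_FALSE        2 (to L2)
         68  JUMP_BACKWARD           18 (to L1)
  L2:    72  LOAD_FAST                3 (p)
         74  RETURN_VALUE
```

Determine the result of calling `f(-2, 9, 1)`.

LOAD_FAST_LOAD_FAST b,b → push 9,9. Stack: [9, 9]
BINARY_OP * → 9 * 9 = 81. Stack: [81]
LOAD_FAST_LOAD_FAST b,a → push 9,-2. Stack: [81, 9, -2]
BINARY_OP + → 9 + -2 = 7. Stack: [81, 7]
BINARY_OP ^ → 81 ^ 7 = 86. Stack: [86]
STORE_FAST p → p=86. Stack: []
LOAD_CONST → push 0. Stack: [0]
STORE_FAST i → i=0. Stack: []
LOAD_FAST i → push 0. Stack: [0]
LOAD_CONST → push 4. Stack: [0, 4]
COMPARE_OP bool(<) → 0 vs 4 = True. Stack: [True]
POP_JUMP_IF_FALSE → pop True; no jump. Stack: []
LOAD_FAST p → push 86. Stack: [86]
LOAD_CONST → push 6. Stack: [86, 6]
BINARY_OP + → 86 + 6 = 92. Stack: [92]
STORE_FAST p → p=92. Stack: []
LOAD_FAST i → push 0. Stack: [0]
LOAD_CONST → push 1. Stack: [0, 1]
BINARY_OP + → 0 + 1 = 1. Stack: [1]
STORE_FAST i → i=1. Stack: []
LOAD_FAST i → push 1. Stack: [1]
LOAD_CONST → push 4. Stack: [1, 4]
COMPARE_OP bool(<) → 1 vs 4 = True. Stack: [True]
POP_JUMP_IF_FALSE → pop True; no jump. Stack: []
LOAD_FAST p → push 92. Stack: [92]
LOAD_CONST → push 6. Stack: [92, 6]
BINARY_OP + → 92 + 6 = 98. Stack: [98]
STORE_FAST p → p=98. Stack: []
LOAD_FAST i → push 1. Stack: [1]
LOAD_CONST → push 1. Stack: [1, 1]
BINARY_OP + → 1 + 1 = 2. Stack: [2]
STORE_FAST i → i=2. Stack: []
LOAD_FAST i → push 2. Stack: [2]
LOAD_CONST → push 4. Stack: [2, 4]
COMPARE_OP bool(<) → 2 vs 4 = True. Stack: [True]
POP_JUMP_IF_FALSE → pop True; no jump. Stack: []
LOAD_FAST p → push 98. Stack: [98]
LOAD_CONST → push 6. Stack: [98, 6]
BINARY_OP + → 98 + 6 = 104. Stack: [104]
STORE_FAST p → p=104. Stack: []
LOAD_FAST i → push 2. Stack: [2]
LOAD_CONST → push 1. Stack: [2, 1]
BINARY_OP + → 2 + 1 = 3. Stack: [3]
STORE_FAST i → i=3. Stack: []
LOAD_FAST i → push 3. Stack: [3]
LOAD_CONST → push 4. Stack: [3, 4]
COMPARE_OP bool(<) → 3 vs 4 = True. Stack: [True]
POP_JUMP_IF_FALSE → pop True; no jump. Stack: []
LOAD_FAST p → push 104. Stack: [104]
LOAD_CONST → push 6. Stack: [104, 6]
BINARY_OP + → 104 + 6 = 110. Stack: [110]
STORE_FAST p → p=110. Stack: []
LOAD_FAST i → push 3. Stack: [3]
LOAD_CONST → push 1. Stack: [3, 1]
BINARY_OP + → 3 + 1 = 4. Stack: [4]
STORE_FAST i → i=4. Stack: []
LOAD_FAST i → push 4. Stack: [4]
LOAD_CONST → push 4. Stack: [4, 4]
COMPARE_OP bool(<) → 4 vs 4 = False. Stack: [False]
POP_JUMP_IF_FALSE → pop False; jump. Stack: []
LOAD_FAST p → push 110. Stack: [110]
RETURN_VALUE → return 110.

110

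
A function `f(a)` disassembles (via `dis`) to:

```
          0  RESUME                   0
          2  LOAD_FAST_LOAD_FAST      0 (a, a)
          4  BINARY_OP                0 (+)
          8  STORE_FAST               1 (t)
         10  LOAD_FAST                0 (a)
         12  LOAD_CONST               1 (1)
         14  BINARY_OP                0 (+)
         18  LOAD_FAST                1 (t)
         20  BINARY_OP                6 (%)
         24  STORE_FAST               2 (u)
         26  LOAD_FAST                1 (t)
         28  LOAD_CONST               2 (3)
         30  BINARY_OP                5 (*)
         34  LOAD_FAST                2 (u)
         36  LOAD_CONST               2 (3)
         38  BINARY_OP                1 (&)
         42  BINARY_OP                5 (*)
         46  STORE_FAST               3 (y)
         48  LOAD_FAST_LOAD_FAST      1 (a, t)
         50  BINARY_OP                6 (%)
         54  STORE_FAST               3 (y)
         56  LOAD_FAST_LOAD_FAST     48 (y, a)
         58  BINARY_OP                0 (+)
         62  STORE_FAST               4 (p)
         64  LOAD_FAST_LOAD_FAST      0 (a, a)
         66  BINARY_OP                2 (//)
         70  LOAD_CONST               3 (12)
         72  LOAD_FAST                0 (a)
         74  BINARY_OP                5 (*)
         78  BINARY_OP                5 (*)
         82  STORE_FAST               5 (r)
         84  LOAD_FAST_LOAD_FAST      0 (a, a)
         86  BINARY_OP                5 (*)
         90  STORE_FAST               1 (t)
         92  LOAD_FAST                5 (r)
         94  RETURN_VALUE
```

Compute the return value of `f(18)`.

216

LOAD_FAST_LOAD_FAST a,a → push 18,18. Stack: [18, 18]
BINARY_OP + → 18 + 18 = 36. Stack: [36]
STORE_FAST t → t=36. Stack: []
LOAD_FAST a → push 18. Stack: [18]
LOAD_CONST → push 1. Stack: [18, 1]
BINARY_OP + → 18 + 1 = 19. Stack: [19]
LOAD_FAST t → push 36. Stack: [19, 36]
BINARY_OP % → 19 % 36 = 19. Stack: [19]
STORE_FAST u → u=19. Stack: []
LOAD_FAST t → push 36. Stack: [36]
LOAD_CONST → push 3. Stack: [36, 3]
BINARY_OP * → 36 * 3 = 108. Stack: [108]
LOAD_FAST u → push 19. Stack: [108, 19]
LOAD_CONST → push 3. Stack: [108, 19, 3]
BINARY_OP & → 19 & 3 = 3. Stack: [108, 3]
BINARY_OP * → 108 * 3 = 324. Stack: [324]
STORE_FAST y → y=324. Stack: []
LOAD_FAST_LOAD_FAST a,t → push 18,36. Stack: [18, 36]
BINARY_OP % → 18 % 36 = 18. Stack: [18]
STORE_FAST y → y=18. Stack: []
LOAD_FAST_LOAD_FAST y,a → push 18,18. Stack: [18, 18]
BINARY_OP + → 18 + 18 = 36. Stack: [36]
STORE_FAST p → p=36. Stack: []
LOAD_FAST_LOAD_FAST a,a → push 18,18. Stack: [18, 18]
BINARY_OP // → 18 // 18 = 1. Stack: [1]
LOAD_CONST → push 12. Stack: [1, 12]
LOAD_FAST a → push 18. Stack: [1, 12, 18]
BINARY_OP * → 12 * 18 = 216. Stack: [1, 216]
BINARY_OP * → 1 * 216 = 216. Stack: [216]
STORE_FAST r → r=216. Stack: []
LOAD_FAST_LOAD_FAST a,a → push 18,18. Stack: [18, 18]
BINARY_OP * → 18 * 18 = 324. Stack: [324]
STORE_FAST t → t=324. Stack: []
LOAD_FAST r → push 216. Stack: [216]
RETURN_VALUE → return 216.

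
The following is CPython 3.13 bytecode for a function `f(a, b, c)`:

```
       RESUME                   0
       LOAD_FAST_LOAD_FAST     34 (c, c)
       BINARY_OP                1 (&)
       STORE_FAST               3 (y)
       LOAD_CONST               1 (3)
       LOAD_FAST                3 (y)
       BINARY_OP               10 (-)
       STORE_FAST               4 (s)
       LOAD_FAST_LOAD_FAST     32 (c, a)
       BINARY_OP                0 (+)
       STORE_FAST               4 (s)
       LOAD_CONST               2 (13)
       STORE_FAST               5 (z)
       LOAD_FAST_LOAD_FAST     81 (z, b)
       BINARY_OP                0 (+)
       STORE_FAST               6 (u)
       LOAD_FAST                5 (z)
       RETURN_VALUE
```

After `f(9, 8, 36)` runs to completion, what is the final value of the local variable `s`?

45

LOAD_FAST_LOAD_FAST c,c → push 36,36. Stack: [36, 36]
BINARY_OP & → 36 & 36 = 36. Stack: [36]
STORE_FAST y → y=36. Stack: []
LOAD_CONST → push 3. Stack: [3]
LOAD_FAST y → push 36. Stack: [3, 36]
BINARY_OP - → 3 - 36 = -33. Stack: [-33]
STORE_FAST s → s=-33. Stack: []
LOAD_FAST_LOAD_FAST c,a → push 36,9. Stack: [36, 9]
BINARY_OP + → 36 + 9 = 45. Stack: [45]
STORE_FAST s → s=45. Stack: []
LOAD_CONST → push 13. Stack: [13]
STORE_FAST z → z=13. Stack: []
LOAD_FAST_LOAD_FAST z,b → push 13,8. Stack: [13, 8]
BINARY_OP + → 13 + 8 = 21. Stack: [21]
STORE_FAST u → u=21. Stack: []
LOAD_FAST z → push 13. Stack: [13]
RETURN_VALUE → return 13.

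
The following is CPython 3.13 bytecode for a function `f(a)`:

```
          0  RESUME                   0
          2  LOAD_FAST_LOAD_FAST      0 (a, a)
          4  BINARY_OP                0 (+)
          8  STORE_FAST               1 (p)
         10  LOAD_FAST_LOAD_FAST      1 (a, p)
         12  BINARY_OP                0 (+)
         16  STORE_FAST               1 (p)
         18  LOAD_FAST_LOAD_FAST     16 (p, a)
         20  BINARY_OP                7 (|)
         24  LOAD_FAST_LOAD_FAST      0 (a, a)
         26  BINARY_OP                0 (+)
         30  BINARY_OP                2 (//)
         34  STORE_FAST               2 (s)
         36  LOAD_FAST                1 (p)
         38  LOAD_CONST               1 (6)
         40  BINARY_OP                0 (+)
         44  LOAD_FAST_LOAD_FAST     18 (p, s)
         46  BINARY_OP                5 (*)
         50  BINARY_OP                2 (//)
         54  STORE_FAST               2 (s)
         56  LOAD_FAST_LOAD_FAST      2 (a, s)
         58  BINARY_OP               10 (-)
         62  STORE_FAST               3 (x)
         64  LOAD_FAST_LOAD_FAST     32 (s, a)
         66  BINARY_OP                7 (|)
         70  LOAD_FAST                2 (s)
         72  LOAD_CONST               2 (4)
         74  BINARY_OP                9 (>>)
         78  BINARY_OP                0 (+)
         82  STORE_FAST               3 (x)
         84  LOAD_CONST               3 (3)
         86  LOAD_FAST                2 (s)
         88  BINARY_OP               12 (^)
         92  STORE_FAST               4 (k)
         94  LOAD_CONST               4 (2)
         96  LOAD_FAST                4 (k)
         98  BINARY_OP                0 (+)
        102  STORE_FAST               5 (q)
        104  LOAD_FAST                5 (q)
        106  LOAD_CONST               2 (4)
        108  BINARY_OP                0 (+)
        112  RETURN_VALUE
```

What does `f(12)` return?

8

LOAD_FAST_LOAD_FAST a,a → push 12,12. Stack: [12, 12]
BINARY_OP + → 12 + 12 = 24. Stack: [24]
STORE_FAST p → p=24. Stack: []
LOAD_FAST_LOAD_FAST a,p → push 12,24. Stack: [12, 24]
BINARY_OP + → 12 + 24 = 36. Stack: [36]
STORE_FAST p → p=36. Stack: []
LOAD_FAST_LOAD_FAST p,a → push 36,12. Stack: [36, 12]
BINARY_OP | → 36 | 12 = 44. Stack: [44]
LOAD_FAST_LOAD_FAST a,a → push 12,12. Stack: [44, 12, 12]
BINARY_OP + → 12 + 12 = 24. Stack: [44, 24]
BINARY_OP // → 44 // 24 = 1. Stack: [1]
STORE_FAST s → s=1. Stack: []
LOAD_FAST p → push 36. Stack: [36]
LOAD_CONST → push 6. Stack: [36, 6]
BINARY_OP + → 36 + 6 = 42. Stack: [42]
LOAD_FAST_LOAD_FAST p,s → push 36,1. Stack: [42, 36, 1]
BINARY_OP * → 36 * 1 = 36. Stack: [42, 36]
BINARY_OP // → 42 // 36 = 1. Stack: [1]
STORE_FAST s → s=1. Stack: []
LOAD_FAST_LOAD_FAST a,s → push 12,1. Stack: [12, 1]
BINARY_OP - → 12 - 1 = 11. Stack: [11]
STORE_FAST x → x=11. Stack: []
LOAD_FAST_LOAD_FAST s,a → push 1,12. Stack: [1, 12]
BINARY_OP | → 1 | 12 = 13. Stack: [13]
LOAD_FAST s → push 1. Stack: [13, 1]
LOAD_CONST → push 4. Stack: [13, 1, 4]
BINARY_OP >> → 1 >> 4 = 0. Stack: [13, 0]
BINARY_OP + → 13 + 0 = 13. Stack: [13]
STORE_FAST x → x=13. Stack: []
LOAD_CONST → push 3. Stack: [3]
LOAD_FAST s → push 1. Stack: [3, 1]
BINARY_OP ^ → 3 ^ 1 = 2. Stack: [2]
STORE_FAST k → k=2. Stack: []
LOAD_CONST → push 2. Stack: [2]
LOAD_FAST k → push 2. Stack: [2, 2]
BINARY_OP + → 2 + 2 = 4. Stack: [4]
STORE_FAST q → q=4. Stack: []
LOAD_FAST q → push 4. Stack: [4]
LOAD_CONST → push 4. Stack: [4, 4]
BINARY_OP + → 4 + 4 = 8. Stack: [8]
RETURN_VALUE → return 8.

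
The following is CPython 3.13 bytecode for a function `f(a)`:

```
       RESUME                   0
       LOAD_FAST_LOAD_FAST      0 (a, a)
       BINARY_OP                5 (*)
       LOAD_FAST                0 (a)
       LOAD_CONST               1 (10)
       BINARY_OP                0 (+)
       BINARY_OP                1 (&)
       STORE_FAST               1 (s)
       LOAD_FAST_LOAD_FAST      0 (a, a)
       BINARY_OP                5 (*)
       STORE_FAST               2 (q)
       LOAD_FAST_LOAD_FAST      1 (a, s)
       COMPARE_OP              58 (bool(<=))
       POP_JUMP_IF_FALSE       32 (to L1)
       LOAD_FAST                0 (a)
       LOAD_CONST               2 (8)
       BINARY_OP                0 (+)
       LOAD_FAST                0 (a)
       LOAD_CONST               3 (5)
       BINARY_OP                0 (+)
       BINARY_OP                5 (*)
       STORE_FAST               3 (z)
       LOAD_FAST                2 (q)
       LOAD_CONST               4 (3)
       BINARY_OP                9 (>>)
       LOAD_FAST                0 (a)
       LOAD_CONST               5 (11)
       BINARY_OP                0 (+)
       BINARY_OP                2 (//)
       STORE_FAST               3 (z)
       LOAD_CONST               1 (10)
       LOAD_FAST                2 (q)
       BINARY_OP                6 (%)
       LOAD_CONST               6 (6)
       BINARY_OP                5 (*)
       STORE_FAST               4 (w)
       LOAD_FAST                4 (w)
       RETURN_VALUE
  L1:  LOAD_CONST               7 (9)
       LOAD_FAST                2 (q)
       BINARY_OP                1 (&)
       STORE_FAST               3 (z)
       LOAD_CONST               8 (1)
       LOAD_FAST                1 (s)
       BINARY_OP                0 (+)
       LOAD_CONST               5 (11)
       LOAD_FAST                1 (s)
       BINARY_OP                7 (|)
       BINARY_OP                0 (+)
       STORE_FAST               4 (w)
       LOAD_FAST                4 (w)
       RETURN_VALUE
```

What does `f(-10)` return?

LOAD_FAST_LOAD_FAST a,a → push -10,-10. Stack: [-10, -10]
BINARY_OP * → -10 * -10 = 100. Stack: [100]
LOAD_FAST a → push -10. Stack: [100, -10]
LOAD_CONST → push 10. Stack: [100, -10, 10]
BINARY_OP + → -10 + 10 = 0. Stack: [100, 0]
BINARY_OP & → 100 & 0 = 0. Stack: [0]
STORE_FAST s → s=0. Stack: []
LOAD_FAST_LOAD_FAST a,a → push -10,-10. Stack: [-10, -10]
BINARY_OP * → -10 * -10 = 100. Stack: [100]
STORE_FAST q → q=100. Stack: []
LOAD_FAST_LOAD_FAST a,s → push -10,0. Stack: [-10, 0]
COMPARE_OP bool(<=) → -10 vs 0 = True. Stack: [True]
POP_JUMP_IF_FALSE → pop True; no jump. Stack: []
LOAD_FAST a → push -10. Stack: [-10]
LOAD_CONST → push 8. Stack: [-10, 8]
BINARY_OP + → -10 + 8 = -2. Stack: [-2]
LOAD_FAST a → push -10. Stack: [-2, -10]
LOAD_CONST → push 5. Stack: [-2, -10, 5]
BINARY_OP + → -10 + 5 = -5. Stack: [-2, -5]
BINARY_OP * → -2 * -5 = 10. Stack: [10]
STORE_FAST z → z=10. Stack: []
LOAD_FAST q → push 100. Stack: [100]
LOAD_CONST → push 3. Stack: [100, 3]
BINARY_OP >> → 100 >> 3 = 12. Stack: [12]
LOAD_FAST a → push -10. Stack: [12, -10]
LOAD_CONST → push 11. Stack: [12, -10, 11]
BINARY_OP + → -10 + 11 = 1. Stack: [12, 1]
BINARY_OP // → 12 // 1 = 12. Stack: [12]
STORE_FAST z → z=12. Stack: []
LOAD_CONST → push 10. Stack: [10]
LOAD_FAST q → push 100. Stack: [10, 100]
BINARY_OP % → 10 % 100 = 10. Stack: [10]
LOAD_CONST → push 6. Stack: [10, 6]
BINARY_OP * → 10 * 6 = 60. Stack: [60]
STORE_FAST w → w=60. Stack: []
LOAD_FAST w → push 60. Stack: [60]
RETURN_VALUE → return 60.

60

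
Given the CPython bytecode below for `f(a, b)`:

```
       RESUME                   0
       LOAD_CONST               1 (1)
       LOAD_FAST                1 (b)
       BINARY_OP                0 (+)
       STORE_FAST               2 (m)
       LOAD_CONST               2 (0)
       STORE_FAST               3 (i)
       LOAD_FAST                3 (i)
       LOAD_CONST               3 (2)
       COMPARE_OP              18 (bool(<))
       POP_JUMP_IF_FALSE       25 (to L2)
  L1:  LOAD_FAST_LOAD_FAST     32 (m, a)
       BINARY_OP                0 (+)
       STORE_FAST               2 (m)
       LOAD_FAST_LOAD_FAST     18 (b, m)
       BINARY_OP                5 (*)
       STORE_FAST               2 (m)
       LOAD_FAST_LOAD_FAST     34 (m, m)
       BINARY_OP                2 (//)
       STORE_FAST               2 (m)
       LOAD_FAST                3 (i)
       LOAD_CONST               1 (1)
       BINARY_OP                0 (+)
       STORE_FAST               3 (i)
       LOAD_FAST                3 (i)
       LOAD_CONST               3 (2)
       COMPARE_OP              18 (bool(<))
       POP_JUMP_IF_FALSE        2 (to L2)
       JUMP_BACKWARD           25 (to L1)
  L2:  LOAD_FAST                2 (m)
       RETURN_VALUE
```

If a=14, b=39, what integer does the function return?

1

LOAD_CONST → push 1. Stack: [1]
LOAD_FAST b → push 39. Stack: [1, 39]
BINARY_OP + → 1 + 39 = 40. Stack: [40]
STORE_FAST m → m=40. Stack: []
LOAD_CONST → push 0. Stack: [0]
STORE_FAST i → i=0. Stack: []
LOAD_FAST i → push 0. Stack: [0]
LOAD_CONST → push 2. Stack: [0, 2]
COMPARE_OP bool(<) → 0 vs 2 = True. Stack: [True]
POP_JUMP_IF_FALSE → pop True; no jump. Stack: []
LOAD_FAST_LOAD_FAST m,a → push 40,14. Stack: [40, 14]
BINARY_OP + → 40 + 14 = 54. Stack: [54]
STORE_FAST m → m=54. Stack: []
LOAD_FAST_LOAD_FAST b,m → push 39,54. Stack: [39, 54]
BINARY_OP * → 39 * 54 = 2106. Stack: [2106]
STORE_FAST m → m=2106. Stack: []
LOAD_FAST_LOAD_FAST m,m → push 2106,2106. Stack: [2106, 2106]
BINARY_OP // → 2106 // 2106 = 1. Stack: [1]
STORE_FAST m → m=1. Stack: []
LOAD_FAST i → push 0. Stack: [0]
LOAD_CONST → push 1. Stack: [0, 1]
BINARY_OP + → 0 + 1 = 1. Stack: [1]
STORE_FAST i → i=1. Stack: []
LOAD_FAST i → push 1. Stack: [1]
LOAD_CONST → push 2. Stack: [1, 2]
COMPARE_OP bool(<) → 1 vs 2 = True. Stack: [True]
POP_JUMP_IF_FALSE → pop True; no jump. Stack: []
LOAD_FAST_LOAD_FAST m,a → push 1,14. Stack: [1, 14]
BINARY_OP + → 1 + 14 = 15. Stack: [15]
STORE_FAST m → m=15. Stack: []
LOAD_FAST_LOAD_FAST b,m → push 39,15. Stack: [39, 15]
BINARY_OP * → 39 * 15 = 585. Stack: [585]
STORE_FAST m → m=585. Stack: []
LOAD_FAST_LOAD_FAST m,m → push 585,585. Stack: [585, 585]
BINARY_OP // → 585 // 585 = 1. Stack: [1]
STORE_FAST m → m=1. Stack: []
LOAD_FAST i → push 1. Stack: [1]
LOAD_CONST → push 1. Stack: [1, 1]
BINARY_OP + → 1 + 1 = 2. Stack: [2]
STORE_FAST i → i=2. Stack: []
LOAD_FAST i → push 2. Stack: [2]
LOAD_CONST → push 2. Stack: [2, 2]
COMPARE_OP bool(<) → 2 vs 2 = False. Stack: [False]
POP_JUMP_IF_FALSE → pop False; jump. Stack: []
LOAD_FAST m → push 1. Stack: [1]
RETURN_VALUE → return 1.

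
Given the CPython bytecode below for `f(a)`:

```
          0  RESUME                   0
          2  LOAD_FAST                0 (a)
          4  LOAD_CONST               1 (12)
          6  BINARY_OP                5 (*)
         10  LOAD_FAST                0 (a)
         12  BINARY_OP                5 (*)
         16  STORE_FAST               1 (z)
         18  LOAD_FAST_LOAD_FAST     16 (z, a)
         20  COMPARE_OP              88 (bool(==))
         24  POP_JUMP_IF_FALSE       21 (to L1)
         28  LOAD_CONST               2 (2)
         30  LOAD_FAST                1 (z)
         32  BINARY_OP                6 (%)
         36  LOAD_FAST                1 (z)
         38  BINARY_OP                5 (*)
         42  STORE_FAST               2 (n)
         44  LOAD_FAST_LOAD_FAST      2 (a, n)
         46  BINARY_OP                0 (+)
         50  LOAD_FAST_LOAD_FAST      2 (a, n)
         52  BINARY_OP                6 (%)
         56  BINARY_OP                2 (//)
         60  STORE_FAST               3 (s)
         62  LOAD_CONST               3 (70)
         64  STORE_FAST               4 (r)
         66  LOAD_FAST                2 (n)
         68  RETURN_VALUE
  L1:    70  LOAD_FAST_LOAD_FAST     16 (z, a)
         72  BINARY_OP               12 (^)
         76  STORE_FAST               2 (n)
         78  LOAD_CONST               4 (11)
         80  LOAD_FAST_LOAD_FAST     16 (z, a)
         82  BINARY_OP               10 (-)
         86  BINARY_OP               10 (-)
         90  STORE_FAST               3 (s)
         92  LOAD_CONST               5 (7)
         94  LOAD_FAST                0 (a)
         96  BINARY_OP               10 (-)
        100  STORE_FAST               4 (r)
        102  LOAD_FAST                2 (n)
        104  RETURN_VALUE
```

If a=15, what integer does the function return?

LOAD_FAST a → push 15. Stack: [15]
LOAD_CONST → push 12. Stack: [15, 12]
BINARY_OP * → 15 * 12 = 180. Stack: [180]
LOAD_FAST a → push 15. Stack: [180, 15]
BINARY_OP * → 180 * 15 = 2700. Stack: [2700]
STORE_FAST z → z=2700. Stack: []
LOAD_FAST_LOAD_FAST z,a → push 2700,15. Stack: [2700, 15]
COMPARE_OP bool(==) → 2700 vs 15 = False. Stack: [False]
POP_JUMP_IF_FALSE → pop False; jump. Stack: []
LOAD_FAST_LOAD_FAST z,a → push 2700,15. Stack: [2700, 15]
BINARY_OP ^ → 2700 ^ 15 = 2691. Stack: [2691]
STORE_FAST n → n=2691. Stack: []
LOAD_CONST → push 11. Stack: [11]
LOAD_FAST_LOAD_FAST z,a → push 2700,15. Stack: [11, 2700, 15]
BINARY_OP - → 2700 - 15 = 2685. Stack: [11, 2685]
BINARY_OP - → 11 - 2685 = -2674. Stack: [-2674]
STORE_FAST s → s=-2674. Stack: []
LOAD_CONST → push 7. Stack: [7]
LOAD_FAST a → push 15. Stack: [7, 15]
BINARY_OP - → 7 - 15 = -8. Stack: [-8]
STORE_FAST r → r=-8. Stack: []
LOAD_FAST n → push 2691. Stack: [2691]
RETURN_VALUE → return 2691.

2691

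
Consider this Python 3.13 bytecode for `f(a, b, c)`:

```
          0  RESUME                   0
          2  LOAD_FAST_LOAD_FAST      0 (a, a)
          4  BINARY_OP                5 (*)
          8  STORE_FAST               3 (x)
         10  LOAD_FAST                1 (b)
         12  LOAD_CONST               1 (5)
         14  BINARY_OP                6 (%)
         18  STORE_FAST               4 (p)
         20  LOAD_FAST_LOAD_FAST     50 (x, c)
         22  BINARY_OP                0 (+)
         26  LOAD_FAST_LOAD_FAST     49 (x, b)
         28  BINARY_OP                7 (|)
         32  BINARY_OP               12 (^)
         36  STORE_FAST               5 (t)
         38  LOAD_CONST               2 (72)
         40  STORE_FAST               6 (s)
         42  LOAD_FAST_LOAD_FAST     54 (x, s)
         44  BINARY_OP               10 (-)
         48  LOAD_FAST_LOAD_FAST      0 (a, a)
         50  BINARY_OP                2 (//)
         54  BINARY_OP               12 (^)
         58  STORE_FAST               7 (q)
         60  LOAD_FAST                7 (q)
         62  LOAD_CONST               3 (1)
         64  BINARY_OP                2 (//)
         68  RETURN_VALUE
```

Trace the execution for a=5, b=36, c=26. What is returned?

LOAD_FAST_LOAD_FAST a,a → push 5,5. Stack: [5, 5]
BINARY_OP * → 5 * 5 = 25. Stack: [25]
STORE_FAST x → x=25. Stack: []
LOAD_FAST b → push 36. Stack: [36]
LOAD_CONST → push 5. Stack: [36, 5]
BINARY_OP % → 36 % 5 = 1. Stack: [1]
STORE_FAST p → p=1. Stack: []
LOAD_FAST_LOAD_FAST x,c → push 25,26. Stack: [25, 26]
BINARY_OP + → 25 + 26 = 51. Stack: [51]
LOAD_FAST_LOAD_FAST x,b → push 25,36. Stack: [51, 25, 36]
BINARY_OP | → 25 | 36 = 61. Stack: [51, 61]
BINARY_OP ^ → 51 ^ 61 = 14. Stack: [14]
STORE_FAST t → t=14. Stack: []
LOAD_CONST → push 72. Stack: [72]
STORE_FAST s → s=72. Stack: []
LOAD_FAST_LOAD_FAST x,s → push 25,72. Stack: [25, 72]
BINARY_OP - → 25 - 72 = -47. Stack: [-47]
LOAD_FAST_LOAD_FAST a,a → push 5,5. Stack: [-47, 5, 5]
BINARY_OP // → 5 // 5 = 1. Stack: [-47, 1]
BINARY_OP ^ → -47 ^ 1 = -48. Stack: [-48]
STORE_FAST q → q=-48. Stack: []
LOAD_FAST q → push -48. Stack: [-48]
LOAD_CONST → push 1. Stack: [-48, 1]
BINARY_OP // → -48 // 1 = -48. Stack: [-48]
RETURN_VALUE → return -48.

-48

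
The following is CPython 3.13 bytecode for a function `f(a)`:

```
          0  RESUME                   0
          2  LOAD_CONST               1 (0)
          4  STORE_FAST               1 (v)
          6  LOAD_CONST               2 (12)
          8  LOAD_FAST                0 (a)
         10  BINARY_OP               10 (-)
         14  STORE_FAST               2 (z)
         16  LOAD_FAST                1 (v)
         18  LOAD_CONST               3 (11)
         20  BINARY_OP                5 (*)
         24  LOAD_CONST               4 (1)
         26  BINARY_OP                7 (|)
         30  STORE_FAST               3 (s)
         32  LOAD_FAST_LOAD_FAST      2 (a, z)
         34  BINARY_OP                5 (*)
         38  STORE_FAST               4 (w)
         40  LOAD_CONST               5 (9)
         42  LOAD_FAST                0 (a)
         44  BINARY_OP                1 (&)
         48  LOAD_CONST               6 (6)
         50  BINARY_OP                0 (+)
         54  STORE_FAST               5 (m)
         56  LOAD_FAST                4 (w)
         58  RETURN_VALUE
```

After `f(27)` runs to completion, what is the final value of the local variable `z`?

LOAD_CONST → push 0. Stack: [0]
STORE_FAST v → v=0. Stack: []
LOAD_CONST → push 12. Stack: [12]
LOAD_FAST a → push 27. Stack: [12, 27]
BINARY_OP - → 12 - 27 = -15. Stack: [-15]
STORE_FAST z → z=-15. Stack: []
LOAD_FAST v → push 0. Stack: [0]
LOAD_CONST → push 11. Stack: [0, 11]
BINARY_OP * → 0 * 11 = 0. Stack: [0]
LOAD_CONST → push 1. Stack: [0, 1]
BINARY_OP | → 0 | 1 = 1. Stack: [1]
STORE_FAST s → s=1. Stack: []
LOAD_FAST_LOAD_FAST a,z → push 27,-15. Stack: [27, -15]
BINARY_OP * → 27 * -15 = -405. Stack: [-405]
STORE_FAST w → w=-405. Stack: []
LOAD_CONST → push 9. Stack: [9]
LOAD_FAST a → push 27. Stack: [9, 27]
BINARY_OP & → 9 & 27 = 9. Stack: [9]
LOAD_CONST → push 6. Stack: [9, 6]
BINARY_OP + → 9 + 6 = 15. Stack: [15]
STORE_FAST m → m=15. Stack: []
LOAD_FAST w → push -405. Stack: [-405]
RETURN_VALUE → return -405.

-15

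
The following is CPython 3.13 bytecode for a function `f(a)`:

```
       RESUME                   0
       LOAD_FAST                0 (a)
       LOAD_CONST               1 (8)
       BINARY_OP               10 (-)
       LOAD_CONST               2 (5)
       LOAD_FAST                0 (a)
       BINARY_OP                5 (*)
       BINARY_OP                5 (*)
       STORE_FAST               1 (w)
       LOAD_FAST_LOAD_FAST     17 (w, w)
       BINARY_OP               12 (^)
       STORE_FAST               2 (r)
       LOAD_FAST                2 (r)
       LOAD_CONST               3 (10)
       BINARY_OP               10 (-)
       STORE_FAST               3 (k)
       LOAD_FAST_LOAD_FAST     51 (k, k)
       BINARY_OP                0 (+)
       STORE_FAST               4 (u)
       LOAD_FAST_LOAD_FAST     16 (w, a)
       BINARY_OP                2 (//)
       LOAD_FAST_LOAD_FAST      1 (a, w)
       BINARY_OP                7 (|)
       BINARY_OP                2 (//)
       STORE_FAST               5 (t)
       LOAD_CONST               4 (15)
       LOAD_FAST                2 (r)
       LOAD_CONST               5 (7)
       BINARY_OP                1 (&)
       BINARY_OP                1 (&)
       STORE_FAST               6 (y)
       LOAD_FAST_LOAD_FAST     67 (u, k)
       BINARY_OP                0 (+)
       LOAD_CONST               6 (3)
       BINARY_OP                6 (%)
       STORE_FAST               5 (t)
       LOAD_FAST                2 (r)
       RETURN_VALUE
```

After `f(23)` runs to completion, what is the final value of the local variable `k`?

LOAD_FAST a → push 23. Stack: [23]
LOAD_CONST → push 8. Stack: [23, 8]
BINARY_OP - → 23 - 8 = 15. Stack: [15]
LOAD_CONST → push 5. Stack: [15, 5]
LOAD_FAST a → push 23. Stack: [15, 5, 23]
BINARY_OP * → 5 * 23 = 115. Stack: [15, 115]
BINARY_OP * → 15 * 115 = 1725. Stack: [1725]
STORE_FAST w → w=1725. Stack: []
LOAD_FAST_LOAD_FAST w,w → push 1725,1725. Stack: [1725, 1725]
BINARY_OP ^ → 1725 ^ 1725 = 0. Stack: [0]
STORE_FAST r → r=0. Stack: []
LOAD_FAST r → push 0. Stack: [0]
LOAD_CONST → push 10. Stack: [0, 10]
BINARY_OP - → 0 - 10 = -10. Stack: [-10]
STORE_FAST k → k=-10. Stack: []
LOAD_FAST_LOAD_FAST k,k → push -10,-10. Stack: [-10, -10]
BINARY_OP + → -10 + -10 = -20. Stack: [-20]
STORE_FAST u → u=-20. Stack: []
LOAD_FAST_LOAD_FAST w,a → push 1725,23. Stack: [1725, 23]
BINARY_OP // → 1725 // 23 = 75. Stack: [75]
LOAD_FAST_LOAD_FAST a,w → push 23,1725. Stack: [75, 23, 1725]
BINARY_OP | → 23 | 1725 = 1727. Stack: [75, 1727]
BINARY_OP // → 75 // 1727 = 0. Stack: [0]
STORE_FAST t → t=0. Stack: []
LOAD_CONST → push 15. Stack: [15]
LOAD_FAST r → push 0. Stack: [15, 0]
LOAD_CONST → push 7. Stack: [15, 0, 7]
BINARY_OP & → 0 & 7 = 0. Stack: [15, 0]
BINARY_OP & → 15 & 0 = 0. Stack: [0]
STORE_FAST y → y=0. Stack: []
LOAD_FAST_LOAD_FAST u,k → push -20,-10. Stack: [-20, -10]
BINARY_OP + → -20 + -10 = -30. Stack: [-30]
LOAD_CONST → push 3. Stack: [-30, 3]
BINARY_OP % → -30 % 3 = 0. Stack: [0]
STORE_FAST t → t=0. Stack: []
LOAD_FAST r → push 0. Stack: [0]
RETURN_VALUE → return 0.

-10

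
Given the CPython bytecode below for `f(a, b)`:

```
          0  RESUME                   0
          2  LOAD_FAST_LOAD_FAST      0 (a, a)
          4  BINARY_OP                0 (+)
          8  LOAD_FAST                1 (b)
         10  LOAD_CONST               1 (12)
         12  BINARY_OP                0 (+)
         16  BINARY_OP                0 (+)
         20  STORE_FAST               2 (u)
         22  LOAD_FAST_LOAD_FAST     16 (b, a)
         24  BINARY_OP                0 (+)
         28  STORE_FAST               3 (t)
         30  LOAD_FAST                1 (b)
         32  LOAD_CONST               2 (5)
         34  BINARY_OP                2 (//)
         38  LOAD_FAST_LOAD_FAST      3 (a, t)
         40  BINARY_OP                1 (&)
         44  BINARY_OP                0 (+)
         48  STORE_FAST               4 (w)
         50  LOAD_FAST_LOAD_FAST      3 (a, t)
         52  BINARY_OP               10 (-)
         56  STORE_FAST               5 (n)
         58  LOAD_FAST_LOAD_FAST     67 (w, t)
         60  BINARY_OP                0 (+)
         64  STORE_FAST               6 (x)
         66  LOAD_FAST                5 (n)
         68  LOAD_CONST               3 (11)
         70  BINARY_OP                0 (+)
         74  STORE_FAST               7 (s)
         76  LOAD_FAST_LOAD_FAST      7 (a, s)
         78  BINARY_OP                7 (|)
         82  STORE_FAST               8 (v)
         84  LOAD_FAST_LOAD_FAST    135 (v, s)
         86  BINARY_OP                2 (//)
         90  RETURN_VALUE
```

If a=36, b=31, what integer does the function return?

LOAD_FAST_LOAD_FAST a,a → push 36,36. Stack: [36, 36]
BINARY_OP + → 36 + 36 = 72. Stack: [72]
LOAD_FAST b → push 31. Stack: [72, 31]
LOAD_CONST → push 12. Stack: [72, 31, 12]
BINARY_OP + → 31 + 12 = 43. Stack: [72, 43]
BINARY_OP + → 72 + 43 = 115. Stack: [115]
STORE_FAST u → u=115. Stack: []
LOAD_FAST_LOAD_FAST b,a → push 31,36. Stack: [31, 36]
BINARY_OP + → 31 + 36 = 67. Stack: [67]
STORE_FAST t → t=67. Stack: []
LOAD_FAST b → push 31. Stack: [31]
LOAD_CONST → push 5. Stack: [31, 5]
BINARY_OP // → 31 // 5 = 6. Stack: [6]
LOAD_FAST_LOAD_FAST a,t → push 36,67. Stack: [6, 36, 67]
BINARY_OP & → 36 & 67 = 0. Stack: [6, 0]
BINARY_OP + → 6 + 0 = 6. Stack: [6]
STORE_FAST w → w=6. Stack: []
LOAD_FAST_LOAD_FAST a,t → push 36,67. Stack: [36, 67]
BINARY_OP - → 36 - 67 = -31. Stack: [-31]
STORE_FAST n → n=-31. Stack: []
LOAD_FAST_LOAD_FAST w,t → push 6,67. Stack: [6, 67]
BINARY_OP + → 6 + 67 = 73. Stack: [73]
STORE_FAST x → x=73. Stack: []
LOAD_FAST n → push -31. Stack: [-31]
LOAD_CONST → push 11. Stack: [-31, 11]
BINARY_OP + → -31 + 11 = -20. Stack: [-20]
STORE_FAST s → s=-20. Stack: []
LOAD_FAST_LOAD_FAST a,s → push 36,-20. Stack: [36, -20]
BINARY_OP | → 36 | -20 = -20. Stack: [-20]
STORE_FAST v → v=-20. Stack: []
LOAD_FAST_LOAD_FAST v,s → push -20,-20. Stack: [-20, -20]
BINARY_OP // → -20 // -20 = 1. Stack: [1]
RETURN_VALUE → return 1.

1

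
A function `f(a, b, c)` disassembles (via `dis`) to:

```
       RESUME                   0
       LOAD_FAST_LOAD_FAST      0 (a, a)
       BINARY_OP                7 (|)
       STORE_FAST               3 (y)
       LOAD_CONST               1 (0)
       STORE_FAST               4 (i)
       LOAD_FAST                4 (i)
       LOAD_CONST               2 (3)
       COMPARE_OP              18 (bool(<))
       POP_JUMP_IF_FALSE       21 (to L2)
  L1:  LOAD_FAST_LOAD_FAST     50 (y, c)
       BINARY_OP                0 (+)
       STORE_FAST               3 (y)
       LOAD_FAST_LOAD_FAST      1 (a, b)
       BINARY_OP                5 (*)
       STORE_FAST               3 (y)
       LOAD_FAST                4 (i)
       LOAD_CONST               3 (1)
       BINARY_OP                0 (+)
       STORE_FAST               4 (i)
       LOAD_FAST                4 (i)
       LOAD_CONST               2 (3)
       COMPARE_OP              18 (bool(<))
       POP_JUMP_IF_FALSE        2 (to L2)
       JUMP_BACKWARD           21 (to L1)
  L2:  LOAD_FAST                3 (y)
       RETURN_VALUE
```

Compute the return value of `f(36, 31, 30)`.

1116

LOAD_FAST_LOAD_FAST a,a → push 36,36. Stack: [36, 36]
BINARY_OP | → 36 | 36 = 36. Stack: [36]
STORE_FAST y → y=36. Stack: []
LOAD_CONST → push 0. Stack: [0]
STORE_FAST i → i=0. Stack: []
LOAD_FAST i → push 0. Stack: [0]
LOAD_CONST → push 3. Stack: [0, 3]
COMPARE_OP bool(<) → 0 vs 3 = True. Stack: [True]
POP_JUMP_IF_FALSE → pop True; no jump. Stack: []
LOAD_FAST_LOAD_FAST y,c → push 36,30. Stack: [36, 30]
BINARY_OP + → 36 + 30 = 66. Stack: [66]
STORE_FAST y → y=66. Stack: []
LOAD_FAST_LOAD_FAST a,b → push 36,31. Stack: [36, 31]
BINARY_OP * → 36 * 31 = 1116. Stack: [1116]
STORE_FAST y → y=1116. Stack: []
LOAD_FAST i → push 0. Stack: [0]
LOAD_CONST → push 1. Stack: [0, 1]
BINARY_OP + → 0 + 1 = 1. Stack: [1]
STORE_FAST i → i=1. Stack: []
LOAD_FAST i → push 1. Stack: [1]
LOAD_CONST → push 3. Stack: [1, 3]
COMPARE_OP bool(<) → 1 vs 3 = True. Stack: [True]
POP_JUMP_IF_FALSE → pop True; no jump. Stack: []
LOAD_FAST_LOAD_FAST y,c → push 1116,30. Stack: [1116, 30]
BINARY_OP + → 1116 + 30 = 1146. Stack: [1146]
STORE_FAST y → y=1146. Stack: []
LOAD_FAST_LOAD_FAST a,b → push 36,31. Stack: [36, 31]
BINARY_OP * → 36 * 31 = 1116. Stack: [1116]
STORE_FAST y → y=1116. Stack: []
LOAD_FAST i → push 1. Stack: [1]
LOAD_CONST → push 1. Stack: [1, 1]
BINARY_OP + → 1 + 1 = 2. Stack: [2]
STORE_FAST i → i=2. Stack: []
LOAD_FAST i → push 2. Stack: [2]
LOAD_CONST → push 3. Stack: [2, 3]
COMPARE_OP bool(<) → 2 vs 3 = True. Stack: [True]
POP_JUMP_IF_FALSE → pop True; no jump. Stack: []
LOAD_FAST_LOAD_FAST y,c → push 1116,30. Stack: [1116, 30]
BINARY_OP + → 1116 + 30 = 1146. Stack: [1146]
STORE_FAST y → y=1146. Stack: []
LOAD_FAST_LOAD_FAST a,b → push 36,31. Stack: [36, 31]
BINARY_OP * → 36 * 31 = 1116. Stack: [1116]
STORE_FAST y → y=1116. Stack: []
LOAD_FAST i → push 2. Stack: [2]
LOAD_CONST → push 1. Stack: [2, 1]
BINARY_OP + → 2 + 1 = 3. Stack: [3]
STORE_FAST i → i=3. Stack: []
LOAD_FAST i → push 3. Stack: [3]
LOAD_CONST → push 3. Stack: [3, 3]
COMPARE_OP bool(<) → 3 vs 3 = False. Stack: [False]
POP_JUMP_IF_FALSE → pop False; jump. Stack: []
LOAD_FAST y → push 1116. Stack: [1116]
RETURN_VALUE → return 1116.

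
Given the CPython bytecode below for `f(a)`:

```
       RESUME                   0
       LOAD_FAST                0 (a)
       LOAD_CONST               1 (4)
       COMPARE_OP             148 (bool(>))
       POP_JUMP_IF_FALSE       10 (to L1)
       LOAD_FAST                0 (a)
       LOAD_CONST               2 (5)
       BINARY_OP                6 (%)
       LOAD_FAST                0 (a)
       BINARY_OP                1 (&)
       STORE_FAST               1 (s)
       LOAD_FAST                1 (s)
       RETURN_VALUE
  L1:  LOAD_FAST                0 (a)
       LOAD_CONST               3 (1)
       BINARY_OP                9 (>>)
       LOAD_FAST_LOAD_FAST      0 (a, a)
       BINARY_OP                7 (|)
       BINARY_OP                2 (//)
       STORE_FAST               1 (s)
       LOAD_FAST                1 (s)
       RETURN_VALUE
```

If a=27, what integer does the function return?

LOAD_FAST a → push 27. Stack: [27]
LOAD_CONST → push 4. Stack: [27, 4]
COMPARE_OP bool(>) → 27 vs 4 = True. Stack: [True]
POP_JUMP_IF_FALSE → pop True; no jump. Stack: []
LOAD_FAST a → push 27. Stack: [27]
LOAD_CONST → push 5. Stack: [27, 5]
BINARY_OP % → 27 % 5 = 2. Stack: [2]
LOAD_FAST a → push 27. Stack: [2, 27]
BINARY_OP & → 2 & 27 = 2. Stack: [2]
STORE_FAST s → s=2. Stack: []
LOAD_FAST s → push 2. Stack: [2]
RETURN_VALUE → return 2.

2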